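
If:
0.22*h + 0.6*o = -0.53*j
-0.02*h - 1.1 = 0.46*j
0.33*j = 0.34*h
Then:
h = -2.23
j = -2.29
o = 2.84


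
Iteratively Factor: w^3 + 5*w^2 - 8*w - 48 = (w + 4)*(w^2 + w - 12) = (w - 3)*(w + 4)*(w + 4)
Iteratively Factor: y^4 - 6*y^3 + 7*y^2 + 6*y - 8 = (y - 4)*(y^3 - 2*y^2 - y + 2) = (y - 4)*(y - 2)*(y^2 - 1) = (y - 4)*(y - 2)*(y + 1)*(y - 1)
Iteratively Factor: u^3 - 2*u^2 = (u)*(u^2 - 2*u) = u^2*(u - 2)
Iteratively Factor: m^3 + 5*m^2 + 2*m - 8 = (m + 4)*(m^2 + m - 2) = (m - 1)*(m + 4)*(m + 2)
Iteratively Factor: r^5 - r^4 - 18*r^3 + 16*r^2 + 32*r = (r - 4)*(r^4 + 3*r^3 - 6*r^2 - 8*r) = (r - 4)*(r + 1)*(r^3 + 2*r^2 - 8*r) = (r - 4)*(r + 1)*(r + 4)*(r^2 - 2*r) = r*(r - 4)*(r + 1)*(r + 4)*(r - 2)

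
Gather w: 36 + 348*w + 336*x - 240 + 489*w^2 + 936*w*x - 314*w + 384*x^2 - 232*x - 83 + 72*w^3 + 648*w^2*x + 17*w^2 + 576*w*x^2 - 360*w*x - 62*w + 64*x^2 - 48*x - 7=72*w^3 + w^2*(648*x + 506) + w*(576*x^2 + 576*x - 28) + 448*x^2 + 56*x - 294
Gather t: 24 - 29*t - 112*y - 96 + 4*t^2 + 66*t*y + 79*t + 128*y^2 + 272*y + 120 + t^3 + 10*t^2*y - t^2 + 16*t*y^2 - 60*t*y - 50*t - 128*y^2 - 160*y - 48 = t^3 + t^2*(10*y + 3) + t*(16*y^2 + 6*y)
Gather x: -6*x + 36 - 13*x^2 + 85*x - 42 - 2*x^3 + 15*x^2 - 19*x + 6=-2*x^3 + 2*x^2 + 60*x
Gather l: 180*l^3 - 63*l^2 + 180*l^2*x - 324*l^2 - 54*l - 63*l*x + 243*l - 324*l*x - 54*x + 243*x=180*l^3 + l^2*(180*x - 387) + l*(189 - 387*x) + 189*x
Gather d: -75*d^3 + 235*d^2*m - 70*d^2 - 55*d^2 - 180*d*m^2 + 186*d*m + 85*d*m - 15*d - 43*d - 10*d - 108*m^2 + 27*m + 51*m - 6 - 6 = -75*d^3 + d^2*(235*m - 125) + d*(-180*m^2 + 271*m - 68) - 108*m^2 + 78*m - 12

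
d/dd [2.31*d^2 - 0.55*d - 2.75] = 4.62*d - 0.55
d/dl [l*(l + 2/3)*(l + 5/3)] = 3*l^2 + 14*l/3 + 10/9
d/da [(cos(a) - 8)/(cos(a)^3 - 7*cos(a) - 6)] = (3*cos(a)/2 - 12*cos(2*a) + cos(3*a)/2 + 50)*sin(a)/(-cos(a)^3 + 7*cos(a) + 6)^2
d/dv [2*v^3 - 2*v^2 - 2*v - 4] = 6*v^2 - 4*v - 2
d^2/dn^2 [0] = 0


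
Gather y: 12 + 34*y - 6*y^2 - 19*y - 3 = -6*y^2 + 15*y + 9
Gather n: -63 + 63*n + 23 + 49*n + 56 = 112*n + 16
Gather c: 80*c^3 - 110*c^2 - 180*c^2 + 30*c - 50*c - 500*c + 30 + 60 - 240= 80*c^3 - 290*c^2 - 520*c - 150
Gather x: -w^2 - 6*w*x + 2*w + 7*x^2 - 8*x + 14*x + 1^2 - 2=-w^2 + 2*w + 7*x^2 + x*(6 - 6*w) - 1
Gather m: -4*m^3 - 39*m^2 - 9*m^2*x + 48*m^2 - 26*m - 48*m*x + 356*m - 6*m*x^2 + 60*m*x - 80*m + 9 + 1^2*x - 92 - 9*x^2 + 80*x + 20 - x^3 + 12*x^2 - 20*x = -4*m^3 + m^2*(9 - 9*x) + m*(-6*x^2 + 12*x + 250) - x^3 + 3*x^2 + 61*x - 63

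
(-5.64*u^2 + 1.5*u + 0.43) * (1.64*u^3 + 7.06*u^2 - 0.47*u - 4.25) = -9.2496*u^5 - 37.3584*u^4 + 13.946*u^3 + 26.3008*u^2 - 6.5771*u - 1.8275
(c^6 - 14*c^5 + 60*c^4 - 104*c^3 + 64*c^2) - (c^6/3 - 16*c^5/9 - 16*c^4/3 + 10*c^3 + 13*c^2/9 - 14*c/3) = 2*c^6/3 - 110*c^5/9 + 196*c^4/3 - 114*c^3 + 563*c^2/9 + 14*c/3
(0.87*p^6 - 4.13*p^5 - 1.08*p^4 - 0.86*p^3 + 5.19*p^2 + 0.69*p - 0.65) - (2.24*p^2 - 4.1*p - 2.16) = 0.87*p^6 - 4.13*p^5 - 1.08*p^4 - 0.86*p^3 + 2.95*p^2 + 4.79*p + 1.51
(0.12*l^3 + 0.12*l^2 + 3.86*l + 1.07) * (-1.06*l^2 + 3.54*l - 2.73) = -0.1272*l^5 + 0.2976*l^4 - 3.9944*l^3 + 12.2026*l^2 - 6.75*l - 2.9211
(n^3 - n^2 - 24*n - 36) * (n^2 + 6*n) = n^5 + 5*n^4 - 30*n^3 - 180*n^2 - 216*n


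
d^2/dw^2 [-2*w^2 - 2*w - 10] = -4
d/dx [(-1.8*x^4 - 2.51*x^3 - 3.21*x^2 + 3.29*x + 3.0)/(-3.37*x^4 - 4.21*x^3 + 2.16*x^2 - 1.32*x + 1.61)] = (-0.880699999999997*x^6 - 29.4114*x^5 + 21.4542*x^4 + 63.1762*x^3 + 22.8975*x^2 - 23.2962*x + 9.2569)/(11.3569*x^8 + 28.3754*x^7 + 3.1657*x^6 - 9.2904*x^5 + 4.9286*x^4 - 19.2586*x^3 + 8.6976*x^2 - 4.2504*x + 2.5921)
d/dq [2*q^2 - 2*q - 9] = 4*q - 2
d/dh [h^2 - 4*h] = 2*h - 4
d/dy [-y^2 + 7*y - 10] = 7 - 2*y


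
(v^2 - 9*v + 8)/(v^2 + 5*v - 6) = (v - 8)/(v + 6)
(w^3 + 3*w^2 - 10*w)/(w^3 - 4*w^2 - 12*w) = (-w^2 - 3*w + 10)/(-w^2 + 4*w + 12)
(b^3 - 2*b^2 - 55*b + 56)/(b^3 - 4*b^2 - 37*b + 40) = (b + 7)/(b + 5)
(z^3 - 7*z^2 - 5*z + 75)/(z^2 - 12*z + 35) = (z^2 - 2*z - 15)/(z - 7)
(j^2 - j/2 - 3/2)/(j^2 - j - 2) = (j - 3/2)/(j - 2)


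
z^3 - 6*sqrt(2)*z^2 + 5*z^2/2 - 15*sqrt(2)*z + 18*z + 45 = (z + 5/2)*(z - 3*sqrt(2))^2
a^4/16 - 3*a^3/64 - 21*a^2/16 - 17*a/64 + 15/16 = (a/4 + 1/4)*(a/4 + 1)*(a - 5)*(a - 3/4)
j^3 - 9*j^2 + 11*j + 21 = (j - 7)*(j - 3)*(j + 1)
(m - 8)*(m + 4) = m^2 - 4*m - 32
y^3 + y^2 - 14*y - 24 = (y - 4)*(y + 2)*(y + 3)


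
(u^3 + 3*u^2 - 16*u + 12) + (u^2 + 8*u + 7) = u^3 + 4*u^2 - 8*u + 19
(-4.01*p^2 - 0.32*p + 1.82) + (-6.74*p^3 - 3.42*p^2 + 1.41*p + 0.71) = -6.74*p^3 - 7.43*p^2 + 1.09*p + 2.53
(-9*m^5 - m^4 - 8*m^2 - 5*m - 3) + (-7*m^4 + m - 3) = -9*m^5 - 8*m^4 - 8*m^2 - 4*m - 6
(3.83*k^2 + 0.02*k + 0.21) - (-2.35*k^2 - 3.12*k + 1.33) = 6.18*k^2 + 3.14*k - 1.12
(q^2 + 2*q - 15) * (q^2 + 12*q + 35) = q^4 + 14*q^3 + 44*q^2 - 110*q - 525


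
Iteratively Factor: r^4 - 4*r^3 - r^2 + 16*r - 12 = (r - 2)*(r^3 - 2*r^2 - 5*r + 6) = (r - 2)*(r - 1)*(r^2 - r - 6) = (r - 2)*(r - 1)*(r + 2)*(r - 3)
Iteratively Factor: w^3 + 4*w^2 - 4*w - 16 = (w + 2)*(w^2 + 2*w - 8) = (w + 2)*(w + 4)*(w - 2)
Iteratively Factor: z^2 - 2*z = (z)*(z - 2)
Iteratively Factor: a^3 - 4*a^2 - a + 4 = (a - 4)*(a^2 - 1) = (a - 4)*(a - 1)*(a + 1)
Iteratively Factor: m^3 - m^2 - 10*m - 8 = (m + 2)*(m^2 - 3*m - 4) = (m - 4)*(m + 2)*(m + 1)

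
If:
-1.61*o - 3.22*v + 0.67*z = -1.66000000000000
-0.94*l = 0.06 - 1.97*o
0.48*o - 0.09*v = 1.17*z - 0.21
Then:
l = 4.74527176272914*z - 0.71691366648417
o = 2.2642413487134*z - 0.311623779946761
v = 0.67133984028394 - 0.924046140195208*z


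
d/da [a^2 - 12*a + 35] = 2*a - 12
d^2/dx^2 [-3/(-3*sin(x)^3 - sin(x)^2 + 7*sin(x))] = 3*(-81*sin(x)^3 - 33*sin(x)^2 + 146*sin(x) + 69 - 169/sin(x) - 42/sin(x)^2 + 98/sin(x)^3)/(3*sin(x)^2 + sin(x) - 7)^3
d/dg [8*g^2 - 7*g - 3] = 16*g - 7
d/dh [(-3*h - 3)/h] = 3/h^2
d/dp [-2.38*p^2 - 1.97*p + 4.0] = -4.76*p - 1.97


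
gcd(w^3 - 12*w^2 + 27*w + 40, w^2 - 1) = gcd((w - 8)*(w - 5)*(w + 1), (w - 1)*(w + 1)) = w + 1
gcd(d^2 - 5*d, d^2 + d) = d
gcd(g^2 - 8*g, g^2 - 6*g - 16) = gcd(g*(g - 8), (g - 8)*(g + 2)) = g - 8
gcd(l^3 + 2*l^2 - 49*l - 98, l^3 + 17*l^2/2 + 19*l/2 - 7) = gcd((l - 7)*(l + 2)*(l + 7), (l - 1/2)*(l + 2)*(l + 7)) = l^2 + 9*l + 14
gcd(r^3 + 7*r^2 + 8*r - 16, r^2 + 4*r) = r + 4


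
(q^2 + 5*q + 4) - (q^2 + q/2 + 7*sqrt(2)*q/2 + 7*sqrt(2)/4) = -7*sqrt(2)*q/2 + 9*q/2 - 7*sqrt(2)/4 + 4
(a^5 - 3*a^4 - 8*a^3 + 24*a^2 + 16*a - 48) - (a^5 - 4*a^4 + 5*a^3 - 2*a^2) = a^4 - 13*a^3 + 26*a^2 + 16*a - 48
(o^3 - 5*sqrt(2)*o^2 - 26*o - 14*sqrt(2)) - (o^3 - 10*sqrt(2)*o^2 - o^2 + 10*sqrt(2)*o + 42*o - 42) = o^2 + 5*sqrt(2)*o^2 - 68*o - 10*sqrt(2)*o - 14*sqrt(2) + 42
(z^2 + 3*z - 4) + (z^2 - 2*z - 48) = 2*z^2 + z - 52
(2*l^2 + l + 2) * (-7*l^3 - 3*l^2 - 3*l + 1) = -14*l^5 - 13*l^4 - 23*l^3 - 7*l^2 - 5*l + 2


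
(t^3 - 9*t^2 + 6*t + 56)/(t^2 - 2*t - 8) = t - 7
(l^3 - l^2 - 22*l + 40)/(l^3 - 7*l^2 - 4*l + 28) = (l^2 + l - 20)/(l^2 - 5*l - 14)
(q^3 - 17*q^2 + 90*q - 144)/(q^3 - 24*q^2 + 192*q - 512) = (q^2 - 9*q + 18)/(q^2 - 16*q + 64)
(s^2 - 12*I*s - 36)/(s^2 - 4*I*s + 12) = (s - 6*I)/(s + 2*I)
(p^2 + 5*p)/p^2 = (p + 5)/p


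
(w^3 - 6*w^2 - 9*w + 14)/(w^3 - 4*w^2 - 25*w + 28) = (w + 2)/(w + 4)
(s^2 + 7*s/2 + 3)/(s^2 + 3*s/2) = (s + 2)/s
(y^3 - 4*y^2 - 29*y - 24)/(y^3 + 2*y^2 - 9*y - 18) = (y^2 - 7*y - 8)/(y^2 - y - 6)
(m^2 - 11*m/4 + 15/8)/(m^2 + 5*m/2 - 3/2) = (8*m^2 - 22*m + 15)/(4*(2*m^2 + 5*m - 3))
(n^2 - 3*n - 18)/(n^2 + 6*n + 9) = (n - 6)/(n + 3)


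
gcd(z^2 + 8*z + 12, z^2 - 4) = z + 2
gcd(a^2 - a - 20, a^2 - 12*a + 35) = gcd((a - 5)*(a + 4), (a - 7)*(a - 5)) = a - 5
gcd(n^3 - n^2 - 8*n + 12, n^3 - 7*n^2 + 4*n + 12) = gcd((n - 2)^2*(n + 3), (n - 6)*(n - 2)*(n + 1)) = n - 2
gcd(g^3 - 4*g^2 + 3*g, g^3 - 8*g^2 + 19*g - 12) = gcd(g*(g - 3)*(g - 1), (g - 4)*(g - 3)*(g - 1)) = g^2 - 4*g + 3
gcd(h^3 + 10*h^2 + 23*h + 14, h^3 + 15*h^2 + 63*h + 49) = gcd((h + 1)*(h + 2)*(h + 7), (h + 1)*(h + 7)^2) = h^2 + 8*h + 7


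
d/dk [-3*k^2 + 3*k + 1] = 3 - 6*k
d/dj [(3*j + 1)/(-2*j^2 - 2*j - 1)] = (6*j^2 + 4*j - 1)/(4*j^4 + 8*j^3 + 8*j^2 + 4*j + 1)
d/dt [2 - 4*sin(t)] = -4*cos(t)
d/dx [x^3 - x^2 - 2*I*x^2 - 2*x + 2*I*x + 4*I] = 3*x^2 - 2*x - 4*I*x - 2 + 2*I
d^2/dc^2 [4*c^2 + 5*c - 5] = 8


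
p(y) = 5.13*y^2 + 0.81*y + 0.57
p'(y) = 10.26*y + 0.81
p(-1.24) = 7.45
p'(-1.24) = -11.91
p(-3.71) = 68.17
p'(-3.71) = -37.25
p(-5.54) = 153.53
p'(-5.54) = -56.03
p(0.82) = 4.68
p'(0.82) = 9.22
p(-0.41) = 1.10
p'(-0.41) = -3.40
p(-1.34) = 8.70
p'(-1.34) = -12.94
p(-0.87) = 3.75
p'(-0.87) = -8.12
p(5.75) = 174.84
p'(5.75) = 59.80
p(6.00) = 190.11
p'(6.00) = 62.37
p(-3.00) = 44.31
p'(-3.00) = -29.97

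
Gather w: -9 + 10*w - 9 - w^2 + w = -w^2 + 11*w - 18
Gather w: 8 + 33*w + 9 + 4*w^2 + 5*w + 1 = 4*w^2 + 38*w + 18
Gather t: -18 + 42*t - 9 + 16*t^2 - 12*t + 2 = 16*t^2 + 30*t - 25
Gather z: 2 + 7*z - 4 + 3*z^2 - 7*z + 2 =3*z^2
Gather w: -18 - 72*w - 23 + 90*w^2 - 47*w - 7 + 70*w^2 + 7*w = 160*w^2 - 112*w - 48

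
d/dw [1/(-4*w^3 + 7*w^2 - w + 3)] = (12*w^2 - 14*w + 1)/(4*w^3 - 7*w^2 + w - 3)^2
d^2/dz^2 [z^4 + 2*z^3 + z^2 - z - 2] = 12*z^2 + 12*z + 2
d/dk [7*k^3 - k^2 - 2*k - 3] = 21*k^2 - 2*k - 2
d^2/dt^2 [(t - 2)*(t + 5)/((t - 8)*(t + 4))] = 2*(7*t^3 + 66*t^2 + 408*t + 160)/(t^6 - 12*t^5 - 48*t^4 + 704*t^3 + 1536*t^2 - 12288*t - 32768)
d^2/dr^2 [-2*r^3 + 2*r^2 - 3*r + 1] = 4 - 12*r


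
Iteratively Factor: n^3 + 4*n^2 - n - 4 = (n + 4)*(n^2 - 1) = (n + 1)*(n + 4)*(n - 1)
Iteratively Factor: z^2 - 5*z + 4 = (z - 4)*(z - 1)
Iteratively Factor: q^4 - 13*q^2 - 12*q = (q + 3)*(q^3 - 3*q^2 - 4*q) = (q - 4)*(q + 3)*(q^2 + q) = q*(q - 4)*(q + 3)*(q + 1)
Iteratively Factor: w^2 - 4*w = (w - 4)*(w)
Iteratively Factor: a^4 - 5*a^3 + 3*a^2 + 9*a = (a - 3)*(a^3 - 2*a^2 - 3*a) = (a - 3)^2*(a^2 + a) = a*(a - 3)^2*(a + 1)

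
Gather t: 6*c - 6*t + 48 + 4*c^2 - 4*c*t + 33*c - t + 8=4*c^2 + 39*c + t*(-4*c - 7) + 56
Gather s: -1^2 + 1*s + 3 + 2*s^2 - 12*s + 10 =2*s^2 - 11*s + 12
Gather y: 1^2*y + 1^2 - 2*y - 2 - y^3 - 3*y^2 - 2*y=-y^3 - 3*y^2 - 3*y - 1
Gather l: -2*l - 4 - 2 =-2*l - 6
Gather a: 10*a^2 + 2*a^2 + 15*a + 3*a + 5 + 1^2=12*a^2 + 18*a + 6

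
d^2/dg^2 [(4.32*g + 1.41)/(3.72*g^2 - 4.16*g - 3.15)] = ((25.452 - 96.4224*g)*(-3.72*g^2 + 4.16*g + 3.15) - (4.32*g + 1.41)*(7.44*g - 4.16)*(14.88*g - 8.32))/(-3.72*g^2 + 4.16*g + 3.15)^3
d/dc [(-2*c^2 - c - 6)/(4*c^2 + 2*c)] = 3*(4*c + 1)/(c^2*(4*c^2 + 4*c + 1))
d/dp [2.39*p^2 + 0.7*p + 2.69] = 4.78*p + 0.7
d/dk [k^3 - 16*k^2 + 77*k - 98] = 3*k^2 - 32*k + 77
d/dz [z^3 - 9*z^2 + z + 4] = 3*z^2 - 18*z + 1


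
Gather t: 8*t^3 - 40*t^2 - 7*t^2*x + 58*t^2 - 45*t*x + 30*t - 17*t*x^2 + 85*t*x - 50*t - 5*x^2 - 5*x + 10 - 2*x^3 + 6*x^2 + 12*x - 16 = 8*t^3 + t^2*(18 - 7*x) + t*(-17*x^2 + 40*x - 20) - 2*x^3 + x^2 + 7*x - 6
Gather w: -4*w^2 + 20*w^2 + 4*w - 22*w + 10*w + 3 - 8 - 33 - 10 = 16*w^2 - 8*w - 48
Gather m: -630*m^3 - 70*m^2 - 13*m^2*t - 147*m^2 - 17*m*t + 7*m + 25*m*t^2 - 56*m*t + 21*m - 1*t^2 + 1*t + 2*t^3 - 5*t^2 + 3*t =-630*m^3 + m^2*(-13*t - 217) + m*(25*t^2 - 73*t + 28) + 2*t^3 - 6*t^2 + 4*t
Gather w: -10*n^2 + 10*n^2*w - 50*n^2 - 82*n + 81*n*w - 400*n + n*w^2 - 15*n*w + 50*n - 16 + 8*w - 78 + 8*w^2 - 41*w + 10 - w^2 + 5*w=-60*n^2 - 432*n + w^2*(n + 7) + w*(10*n^2 + 66*n - 28) - 84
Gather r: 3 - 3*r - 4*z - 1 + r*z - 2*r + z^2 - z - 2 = r*(z - 5) + z^2 - 5*z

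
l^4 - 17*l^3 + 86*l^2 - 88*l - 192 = (l - 8)*(l - 6)*(l - 4)*(l + 1)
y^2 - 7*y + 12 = (y - 4)*(y - 3)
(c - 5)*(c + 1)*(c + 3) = c^3 - c^2 - 17*c - 15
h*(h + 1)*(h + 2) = h^3 + 3*h^2 + 2*h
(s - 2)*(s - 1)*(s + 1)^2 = s^4 - s^3 - 3*s^2 + s + 2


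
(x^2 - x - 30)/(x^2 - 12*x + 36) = (x + 5)/(x - 6)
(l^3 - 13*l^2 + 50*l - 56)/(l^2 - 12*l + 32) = (l^2 - 9*l + 14)/(l - 8)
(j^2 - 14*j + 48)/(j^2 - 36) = (j - 8)/(j + 6)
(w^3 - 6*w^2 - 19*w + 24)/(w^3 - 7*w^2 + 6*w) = (w^2 - 5*w - 24)/(w*(w - 6))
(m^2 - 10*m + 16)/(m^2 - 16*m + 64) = (m - 2)/(m - 8)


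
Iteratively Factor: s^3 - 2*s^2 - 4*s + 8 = (s - 2)*(s^2 - 4) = (s - 2)^2*(s + 2)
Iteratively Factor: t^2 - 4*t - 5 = (t + 1)*(t - 5)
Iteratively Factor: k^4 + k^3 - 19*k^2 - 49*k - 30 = (k + 2)*(k^3 - k^2 - 17*k - 15) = (k - 5)*(k + 2)*(k^2 + 4*k + 3) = (k - 5)*(k + 1)*(k + 2)*(k + 3)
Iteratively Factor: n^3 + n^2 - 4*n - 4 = (n + 2)*(n^2 - n - 2) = (n + 1)*(n + 2)*(n - 2)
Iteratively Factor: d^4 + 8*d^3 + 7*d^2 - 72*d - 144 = (d - 3)*(d^3 + 11*d^2 + 40*d + 48) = (d - 3)*(d + 4)*(d^2 + 7*d + 12) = (d - 3)*(d + 4)^2*(d + 3)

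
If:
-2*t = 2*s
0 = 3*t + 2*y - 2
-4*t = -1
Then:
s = -1/4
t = 1/4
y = 5/8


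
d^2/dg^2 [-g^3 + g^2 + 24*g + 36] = 2 - 6*g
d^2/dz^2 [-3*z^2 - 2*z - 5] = -6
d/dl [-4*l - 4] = -4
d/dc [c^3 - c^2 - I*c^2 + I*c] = 3*c^2 - 2*c - 2*I*c + I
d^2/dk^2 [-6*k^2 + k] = -12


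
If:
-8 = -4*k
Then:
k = 2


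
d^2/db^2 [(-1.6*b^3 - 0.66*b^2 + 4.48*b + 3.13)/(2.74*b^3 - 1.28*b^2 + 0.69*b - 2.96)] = (2.8421709430404e-14*b^7 - 21.133072*b^6 + 219.954048*b^5 + 39.4790159999999*b^4 - 243.405568*b^3 + 536.900412*b^2 - 50.227488*b - 14.00291)/(20.570824*b^9 - 28.829184*b^8 + 29.00838*b^7 - 83.284448*b^6 + 69.592902*b^5 - 49.954272*b^4 + 88.034493*b^3 - 37.872312*b^2 + 18.136512*b - 25.934336)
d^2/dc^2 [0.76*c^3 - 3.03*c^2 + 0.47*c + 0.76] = 4.56*c - 6.06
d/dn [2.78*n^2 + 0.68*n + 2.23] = 5.56*n + 0.68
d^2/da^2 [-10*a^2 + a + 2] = -20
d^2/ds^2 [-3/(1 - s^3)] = 18*s*(2*s^3 + 1)/(s^3 - 1)^3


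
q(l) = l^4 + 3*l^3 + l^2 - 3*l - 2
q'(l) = 4*l^3 + 9*l^2 + 2*l - 3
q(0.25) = -2.64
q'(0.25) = -1.88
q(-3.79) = 66.74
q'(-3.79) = -99.06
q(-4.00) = 90.00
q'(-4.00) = -123.00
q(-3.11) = 20.31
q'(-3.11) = -42.49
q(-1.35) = -0.19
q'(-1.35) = 0.86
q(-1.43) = -0.26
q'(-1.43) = 0.85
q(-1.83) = -0.33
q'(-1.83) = -1.03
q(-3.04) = 17.49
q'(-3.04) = -38.28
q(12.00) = 26026.00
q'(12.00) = 8229.00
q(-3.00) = 16.00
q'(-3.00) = -36.00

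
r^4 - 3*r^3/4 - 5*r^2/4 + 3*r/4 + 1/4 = (r - 1)^2*(r + 1/4)*(r + 1)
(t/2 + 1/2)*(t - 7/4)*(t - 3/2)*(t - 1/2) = t^4/2 - 11*t^3/8 + t^2/4 + 47*t/32 - 21/32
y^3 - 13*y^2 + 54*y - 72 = (y - 6)*(y - 4)*(y - 3)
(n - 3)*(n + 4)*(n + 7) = n^3 + 8*n^2 - 5*n - 84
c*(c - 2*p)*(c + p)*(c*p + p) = c^4*p - c^3*p^2 + c^3*p - 2*c^2*p^3 - c^2*p^2 - 2*c*p^3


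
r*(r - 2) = r^2 - 2*r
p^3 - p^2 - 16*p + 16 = (p - 4)*(p - 1)*(p + 4)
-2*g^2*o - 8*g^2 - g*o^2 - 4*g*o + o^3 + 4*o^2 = (-2*g + o)*(g + o)*(o + 4)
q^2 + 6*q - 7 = (q - 1)*(q + 7)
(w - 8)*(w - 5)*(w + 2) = w^3 - 11*w^2 + 14*w + 80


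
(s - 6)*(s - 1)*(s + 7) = s^3 - 43*s + 42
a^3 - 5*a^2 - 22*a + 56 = (a - 7)*(a - 2)*(a + 4)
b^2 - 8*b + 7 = (b - 7)*(b - 1)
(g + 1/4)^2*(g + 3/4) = g^3 + 5*g^2/4 + 7*g/16 + 3/64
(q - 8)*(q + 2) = q^2 - 6*q - 16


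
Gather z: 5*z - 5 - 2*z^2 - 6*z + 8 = -2*z^2 - z + 3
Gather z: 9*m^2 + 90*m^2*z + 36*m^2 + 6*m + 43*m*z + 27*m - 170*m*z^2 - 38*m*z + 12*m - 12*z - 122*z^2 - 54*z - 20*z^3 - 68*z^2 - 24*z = 45*m^2 + 45*m - 20*z^3 + z^2*(-170*m - 190) + z*(90*m^2 + 5*m - 90)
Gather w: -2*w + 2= 2 - 2*w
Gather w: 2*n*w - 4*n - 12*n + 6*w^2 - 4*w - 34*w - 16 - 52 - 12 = -16*n + 6*w^2 + w*(2*n - 38) - 80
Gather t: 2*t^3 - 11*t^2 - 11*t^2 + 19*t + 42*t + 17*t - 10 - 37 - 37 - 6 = 2*t^3 - 22*t^2 + 78*t - 90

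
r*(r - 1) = r^2 - r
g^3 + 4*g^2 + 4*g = g*(g + 2)^2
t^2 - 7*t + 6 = (t - 6)*(t - 1)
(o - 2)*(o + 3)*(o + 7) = o^3 + 8*o^2 + o - 42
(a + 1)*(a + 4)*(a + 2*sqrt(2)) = a^3 + 2*sqrt(2)*a^2 + 5*a^2 + 4*a + 10*sqrt(2)*a + 8*sqrt(2)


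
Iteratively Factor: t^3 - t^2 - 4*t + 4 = (t + 2)*(t^2 - 3*t + 2) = (t - 2)*(t + 2)*(t - 1)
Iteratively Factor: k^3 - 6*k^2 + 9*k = (k)*(k^2 - 6*k + 9) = k*(k - 3)*(k - 3)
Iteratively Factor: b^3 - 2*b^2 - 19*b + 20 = (b + 4)*(b^2 - 6*b + 5) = (b - 1)*(b + 4)*(b - 5)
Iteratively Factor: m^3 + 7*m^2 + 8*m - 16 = (m - 1)*(m^2 + 8*m + 16) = (m - 1)*(m + 4)*(m + 4)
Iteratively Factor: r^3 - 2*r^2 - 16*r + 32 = (r - 4)*(r^2 + 2*r - 8) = (r - 4)*(r + 4)*(r - 2)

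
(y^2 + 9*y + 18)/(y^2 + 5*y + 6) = (y + 6)/(y + 2)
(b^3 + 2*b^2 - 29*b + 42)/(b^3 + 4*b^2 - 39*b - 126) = (b^2 - 5*b + 6)/(b^2 - 3*b - 18)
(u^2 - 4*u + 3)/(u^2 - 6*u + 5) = (u - 3)/(u - 5)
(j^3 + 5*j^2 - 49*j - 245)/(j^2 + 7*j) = j - 2 - 35/j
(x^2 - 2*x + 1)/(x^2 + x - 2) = (x - 1)/(x + 2)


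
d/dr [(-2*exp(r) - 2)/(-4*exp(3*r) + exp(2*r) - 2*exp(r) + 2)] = 2*(-2*(exp(r) + 1)*(6*exp(2*r) - exp(r) + 1) + 4*exp(3*r) - exp(2*r) + 2*exp(r) - 2)*exp(r)/(4*exp(3*r) - exp(2*r) + 2*exp(r) - 2)^2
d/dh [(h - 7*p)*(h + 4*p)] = 2*h - 3*p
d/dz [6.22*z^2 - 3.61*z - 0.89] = 12.44*z - 3.61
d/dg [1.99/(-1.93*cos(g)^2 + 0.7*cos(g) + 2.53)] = (1.393 - 7.6814*cos(g))*sin(g)/(-1.93*cos(g)^2 + 0.7*cos(g) + 2.53)^2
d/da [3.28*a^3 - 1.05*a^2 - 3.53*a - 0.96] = 9.84*a^2 - 2.1*a - 3.53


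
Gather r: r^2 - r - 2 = r^2 - r - 2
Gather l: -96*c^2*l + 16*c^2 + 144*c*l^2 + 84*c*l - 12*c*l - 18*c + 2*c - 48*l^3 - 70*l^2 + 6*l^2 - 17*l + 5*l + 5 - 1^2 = 16*c^2 - 16*c - 48*l^3 + l^2*(144*c - 64) + l*(-96*c^2 + 72*c - 12) + 4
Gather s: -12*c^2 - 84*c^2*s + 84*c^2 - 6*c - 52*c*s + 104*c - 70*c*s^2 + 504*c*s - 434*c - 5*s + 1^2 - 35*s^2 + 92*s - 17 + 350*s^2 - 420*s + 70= 72*c^2 - 336*c + s^2*(315 - 70*c) + s*(-84*c^2 + 452*c - 333) + 54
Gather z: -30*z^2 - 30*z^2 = -60*z^2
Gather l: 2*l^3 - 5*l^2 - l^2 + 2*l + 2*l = 2*l^3 - 6*l^2 + 4*l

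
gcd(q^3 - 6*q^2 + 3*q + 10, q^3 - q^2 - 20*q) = q - 5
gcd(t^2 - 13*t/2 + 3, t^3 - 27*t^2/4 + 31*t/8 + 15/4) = t - 6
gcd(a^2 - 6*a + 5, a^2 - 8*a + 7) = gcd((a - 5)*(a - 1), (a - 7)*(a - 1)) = a - 1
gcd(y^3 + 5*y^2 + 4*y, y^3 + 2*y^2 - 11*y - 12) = y^2 + 5*y + 4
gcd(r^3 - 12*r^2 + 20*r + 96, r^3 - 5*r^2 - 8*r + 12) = r^2 - 4*r - 12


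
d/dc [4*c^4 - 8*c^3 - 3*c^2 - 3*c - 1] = 16*c^3 - 24*c^2 - 6*c - 3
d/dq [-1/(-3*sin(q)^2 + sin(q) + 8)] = (1 - 6*sin(q))*cos(q)/(-3*sin(q)^2 + sin(q) + 8)^2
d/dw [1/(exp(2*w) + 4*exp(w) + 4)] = 2*(-exp(w) - 2)*exp(w)/(exp(2*w) + 4*exp(w) + 4)^2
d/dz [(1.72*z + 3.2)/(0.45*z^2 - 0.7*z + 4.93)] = (-0.774*z^2 - 2.88*z + 10.7196)/(0.2025*z^4 - 0.63*z^3 + 4.927*z^2 - 6.902*z + 24.3049)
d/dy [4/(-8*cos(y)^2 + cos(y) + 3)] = 4*(1 - 16*cos(y))*sin(y)/(-8*cos(y)^2 + cos(y) + 3)^2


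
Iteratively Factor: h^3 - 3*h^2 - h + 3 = (h - 3)*(h^2 - 1) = (h - 3)*(h + 1)*(h - 1)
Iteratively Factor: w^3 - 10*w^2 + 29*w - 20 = (w - 5)*(w^2 - 5*w + 4) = (w - 5)*(w - 1)*(w - 4)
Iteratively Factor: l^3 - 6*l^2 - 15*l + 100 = (l - 5)*(l^2 - l - 20) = (l - 5)^2*(l + 4)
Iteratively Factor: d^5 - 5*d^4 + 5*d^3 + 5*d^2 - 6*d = (d)*(d^4 - 5*d^3 + 5*d^2 + 5*d - 6) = d*(d - 2)*(d^3 - 3*d^2 - d + 3) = d*(d - 2)*(d + 1)*(d^2 - 4*d + 3) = d*(d - 3)*(d - 2)*(d + 1)*(d - 1)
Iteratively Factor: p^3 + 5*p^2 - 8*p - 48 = (p - 3)*(p^2 + 8*p + 16) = (p - 3)*(p + 4)*(p + 4)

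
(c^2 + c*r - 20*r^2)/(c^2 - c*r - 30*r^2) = (-c + 4*r)/(-c + 6*r)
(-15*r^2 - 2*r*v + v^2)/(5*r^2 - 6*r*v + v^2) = (-3*r - v)/(r - v)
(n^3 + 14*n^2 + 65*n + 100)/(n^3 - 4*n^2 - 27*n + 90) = (n^2 + 9*n + 20)/(n^2 - 9*n + 18)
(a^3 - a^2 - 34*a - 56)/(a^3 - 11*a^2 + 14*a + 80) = (a^2 - 3*a - 28)/(a^2 - 13*a + 40)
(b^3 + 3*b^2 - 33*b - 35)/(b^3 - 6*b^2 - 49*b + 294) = (b^2 - 4*b - 5)/(b^2 - 13*b + 42)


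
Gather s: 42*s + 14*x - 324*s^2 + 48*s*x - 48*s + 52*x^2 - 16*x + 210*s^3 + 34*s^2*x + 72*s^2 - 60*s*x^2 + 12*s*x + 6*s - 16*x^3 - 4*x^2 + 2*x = 210*s^3 + s^2*(34*x - 252) + s*(-60*x^2 + 60*x) - 16*x^3 + 48*x^2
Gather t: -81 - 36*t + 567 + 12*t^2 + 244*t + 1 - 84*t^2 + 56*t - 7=-72*t^2 + 264*t + 480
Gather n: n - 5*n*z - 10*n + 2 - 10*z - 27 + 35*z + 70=n*(-5*z - 9) + 25*z + 45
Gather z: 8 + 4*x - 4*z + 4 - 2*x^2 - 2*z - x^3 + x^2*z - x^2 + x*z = -x^3 - 3*x^2 + 4*x + z*(x^2 + x - 6) + 12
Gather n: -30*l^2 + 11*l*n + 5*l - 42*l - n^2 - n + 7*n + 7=-30*l^2 - 37*l - n^2 + n*(11*l + 6) + 7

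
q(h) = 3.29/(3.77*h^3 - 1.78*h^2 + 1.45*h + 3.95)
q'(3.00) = -0.03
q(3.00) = 0.03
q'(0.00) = -0.31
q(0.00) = 0.83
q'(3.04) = -0.03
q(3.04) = 0.03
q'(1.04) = -0.54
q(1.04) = 0.42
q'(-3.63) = -0.01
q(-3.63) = -0.02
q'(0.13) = -0.23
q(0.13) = 0.80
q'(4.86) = -0.01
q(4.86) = 0.01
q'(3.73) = -0.01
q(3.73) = 0.02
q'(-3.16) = -0.02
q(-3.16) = -0.02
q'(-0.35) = -1.43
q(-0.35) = 1.07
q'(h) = 3.29*(-11.31*h^2 + 3.56*h - 1.45)/(3.77*h^3 - 1.78*h^2 + 1.45*h + 3.95)^2 = (-37.2099*h^2 + 11.7124*h - 4.7705)/(3.77*h^3 - 1.78*h^2 + 1.45*h + 3.95)^2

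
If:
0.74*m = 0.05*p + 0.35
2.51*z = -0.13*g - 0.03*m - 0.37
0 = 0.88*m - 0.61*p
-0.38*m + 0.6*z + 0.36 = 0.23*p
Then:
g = -3.39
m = 0.52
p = 0.76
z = 0.02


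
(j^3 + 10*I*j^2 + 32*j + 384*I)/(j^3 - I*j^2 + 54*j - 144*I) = (j + 8*I)/(j - 3*I)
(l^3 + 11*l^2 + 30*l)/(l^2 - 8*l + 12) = l*(l^2 + 11*l + 30)/(l^2 - 8*l + 12)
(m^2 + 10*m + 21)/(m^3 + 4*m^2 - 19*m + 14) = (m + 3)/(m^2 - 3*m + 2)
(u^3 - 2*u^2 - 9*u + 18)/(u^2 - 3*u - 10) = (-u^3 + 2*u^2 + 9*u - 18)/(-u^2 + 3*u + 10)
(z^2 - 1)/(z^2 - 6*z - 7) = (z - 1)/(z - 7)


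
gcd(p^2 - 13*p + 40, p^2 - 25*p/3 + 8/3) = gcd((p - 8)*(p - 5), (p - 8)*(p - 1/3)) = p - 8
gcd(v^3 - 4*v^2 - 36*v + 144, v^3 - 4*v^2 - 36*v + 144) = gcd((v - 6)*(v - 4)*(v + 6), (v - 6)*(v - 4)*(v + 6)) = v^3 - 4*v^2 - 36*v + 144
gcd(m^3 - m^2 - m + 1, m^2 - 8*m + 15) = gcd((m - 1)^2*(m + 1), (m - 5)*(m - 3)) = 1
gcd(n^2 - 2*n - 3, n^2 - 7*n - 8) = n + 1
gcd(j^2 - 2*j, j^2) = j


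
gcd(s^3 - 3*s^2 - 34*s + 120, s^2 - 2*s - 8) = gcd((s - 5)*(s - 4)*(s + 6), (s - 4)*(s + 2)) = s - 4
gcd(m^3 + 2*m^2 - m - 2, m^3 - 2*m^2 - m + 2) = m^2 - 1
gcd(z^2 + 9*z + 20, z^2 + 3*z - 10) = z + 5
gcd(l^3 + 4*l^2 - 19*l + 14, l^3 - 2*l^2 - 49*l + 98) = l^2 + 5*l - 14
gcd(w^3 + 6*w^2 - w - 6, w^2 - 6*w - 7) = w + 1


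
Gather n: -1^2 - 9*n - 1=-9*n - 2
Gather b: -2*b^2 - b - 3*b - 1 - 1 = -2*b^2 - 4*b - 2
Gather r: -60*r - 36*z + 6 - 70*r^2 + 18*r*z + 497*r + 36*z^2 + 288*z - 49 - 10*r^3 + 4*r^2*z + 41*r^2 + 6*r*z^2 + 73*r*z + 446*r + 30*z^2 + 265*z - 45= -10*r^3 + r^2*(4*z - 29) + r*(6*z^2 + 91*z + 883) + 66*z^2 + 517*z - 88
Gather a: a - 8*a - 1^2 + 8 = 7 - 7*a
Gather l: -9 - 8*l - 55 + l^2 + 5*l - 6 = l^2 - 3*l - 70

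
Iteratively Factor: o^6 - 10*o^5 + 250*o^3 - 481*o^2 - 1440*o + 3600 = (o - 4)*(o^5 - 6*o^4 - 24*o^3 + 154*o^2 + 135*o - 900) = (o - 4)*(o + 3)*(o^4 - 9*o^3 + 3*o^2 + 145*o - 300) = (o - 4)*(o + 3)*(o + 4)*(o^3 - 13*o^2 + 55*o - 75) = (o - 5)*(o - 4)*(o + 3)*(o + 4)*(o^2 - 8*o + 15) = (o - 5)*(o - 4)*(o - 3)*(o + 3)*(o + 4)*(o - 5)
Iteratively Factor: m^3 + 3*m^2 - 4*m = (m)*(m^2 + 3*m - 4) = m*(m + 4)*(m - 1)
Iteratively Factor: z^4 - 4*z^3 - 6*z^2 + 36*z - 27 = (z + 3)*(z^3 - 7*z^2 + 15*z - 9) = (z - 1)*(z + 3)*(z^2 - 6*z + 9) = (z - 3)*(z - 1)*(z + 3)*(z - 3)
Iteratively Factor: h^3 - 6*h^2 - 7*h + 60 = (h - 4)*(h^2 - 2*h - 15) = (h - 5)*(h - 4)*(h + 3)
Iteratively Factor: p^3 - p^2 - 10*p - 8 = (p + 1)*(p^2 - 2*p - 8) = (p - 4)*(p + 1)*(p + 2)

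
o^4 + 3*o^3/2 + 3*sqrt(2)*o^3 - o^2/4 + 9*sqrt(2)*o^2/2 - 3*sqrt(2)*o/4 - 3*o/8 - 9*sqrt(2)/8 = (o - 1/2)*(o + 1/2)*(o + 3/2)*(o + 3*sqrt(2))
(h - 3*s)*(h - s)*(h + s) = h^3 - 3*h^2*s - h*s^2 + 3*s^3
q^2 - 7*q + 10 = (q - 5)*(q - 2)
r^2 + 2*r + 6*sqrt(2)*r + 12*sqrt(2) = (r + 2)*(r + 6*sqrt(2))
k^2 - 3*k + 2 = (k - 2)*(k - 1)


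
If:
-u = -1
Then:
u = 1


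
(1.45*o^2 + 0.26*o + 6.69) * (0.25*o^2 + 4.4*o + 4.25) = 0.3625*o^4 + 6.445*o^3 + 8.979*o^2 + 30.541*o + 28.4325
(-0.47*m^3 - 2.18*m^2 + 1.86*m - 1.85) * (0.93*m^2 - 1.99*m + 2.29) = -0.4371*m^5 - 1.0921*m^4 + 4.9917*m^3 - 10.4141*m^2 + 7.9409*m - 4.2365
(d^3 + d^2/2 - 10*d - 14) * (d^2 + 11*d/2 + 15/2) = d^5 + 6*d^4 + d^3/4 - 261*d^2/4 - 152*d - 105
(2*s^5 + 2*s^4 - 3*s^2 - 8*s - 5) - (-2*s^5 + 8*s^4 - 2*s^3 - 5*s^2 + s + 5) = 4*s^5 - 6*s^4 + 2*s^3 + 2*s^2 - 9*s - 10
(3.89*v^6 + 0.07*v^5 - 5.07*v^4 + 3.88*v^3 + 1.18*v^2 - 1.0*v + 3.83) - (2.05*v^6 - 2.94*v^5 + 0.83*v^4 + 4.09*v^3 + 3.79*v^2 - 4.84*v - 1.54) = 1.84*v^6 + 3.01*v^5 - 5.9*v^4 - 0.21*v^3 - 2.61*v^2 + 3.84*v + 5.37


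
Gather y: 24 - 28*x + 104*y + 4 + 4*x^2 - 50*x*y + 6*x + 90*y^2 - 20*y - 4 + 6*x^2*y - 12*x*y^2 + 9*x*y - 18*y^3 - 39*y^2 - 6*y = 4*x^2 - 22*x - 18*y^3 + y^2*(51 - 12*x) + y*(6*x^2 - 41*x + 78) + 24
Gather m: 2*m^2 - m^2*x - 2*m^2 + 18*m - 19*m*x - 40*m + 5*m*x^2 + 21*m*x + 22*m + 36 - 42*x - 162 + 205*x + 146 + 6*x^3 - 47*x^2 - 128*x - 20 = -m^2*x + m*(5*x^2 + 2*x) + 6*x^3 - 47*x^2 + 35*x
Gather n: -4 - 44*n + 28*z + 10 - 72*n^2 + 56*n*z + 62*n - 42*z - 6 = -72*n^2 + n*(56*z + 18) - 14*z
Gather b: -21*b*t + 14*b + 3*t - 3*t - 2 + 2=b*(14 - 21*t)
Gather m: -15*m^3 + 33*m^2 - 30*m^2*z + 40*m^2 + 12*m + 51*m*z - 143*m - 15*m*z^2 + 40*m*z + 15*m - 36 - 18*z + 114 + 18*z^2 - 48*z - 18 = -15*m^3 + m^2*(73 - 30*z) + m*(-15*z^2 + 91*z - 116) + 18*z^2 - 66*z + 60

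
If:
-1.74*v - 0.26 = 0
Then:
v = -0.15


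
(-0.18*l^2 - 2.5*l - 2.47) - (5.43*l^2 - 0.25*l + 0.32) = -5.61*l^2 - 2.25*l - 2.79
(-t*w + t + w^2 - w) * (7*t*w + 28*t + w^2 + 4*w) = -7*t^2*w^2 - 21*t^2*w + 28*t^2 + 6*t*w^3 + 18*t*w^2 - 24*t*w + w^4 + 3*w^3 - 4*w^2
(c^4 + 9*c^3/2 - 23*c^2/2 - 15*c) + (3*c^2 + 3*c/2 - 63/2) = c^4 + 9*c^3/2 - 17*c^2/2 - 27*c/2 - 63/2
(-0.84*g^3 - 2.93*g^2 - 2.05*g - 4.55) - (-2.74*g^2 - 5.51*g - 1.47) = -0.84*g^3 - 0.19*g^2 + 3.46*g - 3.08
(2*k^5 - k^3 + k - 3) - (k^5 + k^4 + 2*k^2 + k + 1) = k^5 - k^4 - k^3 - 2*k^2 - 4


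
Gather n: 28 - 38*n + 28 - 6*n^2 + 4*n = -6*n^2 - 34*n + 56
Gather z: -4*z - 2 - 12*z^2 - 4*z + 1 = -12*z^2 - 8*z - 1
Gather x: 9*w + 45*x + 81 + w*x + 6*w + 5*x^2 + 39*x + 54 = 15*w + 5*x^2 + x*(w + 84) + 135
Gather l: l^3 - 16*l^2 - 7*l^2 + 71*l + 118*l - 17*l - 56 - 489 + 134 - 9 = l^3 - 23*l^2 + 172*l - 420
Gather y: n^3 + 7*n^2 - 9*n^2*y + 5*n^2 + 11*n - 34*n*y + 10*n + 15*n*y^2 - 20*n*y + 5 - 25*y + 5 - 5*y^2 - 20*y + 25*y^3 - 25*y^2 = n^3 + 12*n^2 + 21*n + 25*y^3 + y^2*(15*n - 30) + y*(-9*n^2 - 54*n - 45) + 10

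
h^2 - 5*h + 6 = (h - 3)*(h - 2)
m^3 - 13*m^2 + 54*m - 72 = (m - 6)*(m - 4)*(m - 3)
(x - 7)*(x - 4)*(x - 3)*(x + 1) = x^4 - 13*x^3 + 47*x^2 - 23*x - 84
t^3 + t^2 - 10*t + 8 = (t - 2)*(t - 1)*(t + 4)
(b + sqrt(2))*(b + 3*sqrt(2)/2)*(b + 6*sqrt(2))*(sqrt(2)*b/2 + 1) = sqrt(2)*b^4/2 + 19*b^3/2 + 25*sqrt(2)*b^2 + 51*b + 18*sqrt(2)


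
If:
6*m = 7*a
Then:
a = 6*m/7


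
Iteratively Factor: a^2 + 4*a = (a)*(a + 4)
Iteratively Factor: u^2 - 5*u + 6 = (u - 3)*(u - 2)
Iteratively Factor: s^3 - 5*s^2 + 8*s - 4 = (s - 1)*(s^2 - 4*s + 4) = (s - 2)*(s - 1)*(s - 2)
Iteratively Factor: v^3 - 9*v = (v)*(v^2 - 9) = v*(v + 3)*(v - 3)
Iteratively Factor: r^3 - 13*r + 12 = (r + 4)*(r^2 - 4*r + 3) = (r - 1)*(r + 4)*(r - 3)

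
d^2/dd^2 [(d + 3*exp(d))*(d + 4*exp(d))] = 7*d*exp(d) + 48*exp(2*d) + 14*exp(d) + 2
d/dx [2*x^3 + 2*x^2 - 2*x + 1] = 6*x^2 + 4*x - 2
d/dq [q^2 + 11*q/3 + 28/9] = 2*q + 11/3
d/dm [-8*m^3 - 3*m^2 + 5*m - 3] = -24*m^2 - 6*m + 5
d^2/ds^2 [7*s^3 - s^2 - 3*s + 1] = 42*s - 2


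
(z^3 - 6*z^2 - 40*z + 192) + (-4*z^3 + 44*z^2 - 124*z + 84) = -3*z^3 + 38*z^2 - 164*z + 276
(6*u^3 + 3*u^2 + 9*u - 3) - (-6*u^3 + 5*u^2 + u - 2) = 12*u^3 - 2*u^2 + 8*u - 1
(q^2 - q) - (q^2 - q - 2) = 2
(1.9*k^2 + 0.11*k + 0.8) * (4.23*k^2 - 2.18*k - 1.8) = 8.037*k^4 - 3.6767*k^3 - 0.2758*k^2 - 1.942*k - 1.44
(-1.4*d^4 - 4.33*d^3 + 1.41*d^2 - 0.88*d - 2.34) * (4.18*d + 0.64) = -5.852*d^5 - 18.9954*d^4 + 3.1226*d^3 - 2.776*d^2 - 10.3444*d - 1.4976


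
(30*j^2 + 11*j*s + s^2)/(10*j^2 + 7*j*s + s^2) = (6*j + s)/(2*j + s)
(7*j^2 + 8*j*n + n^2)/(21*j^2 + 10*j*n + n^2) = (j + n)/(3*j + n)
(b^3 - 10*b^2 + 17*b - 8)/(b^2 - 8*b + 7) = (b^2 - 9*b + 8)/(b - 7)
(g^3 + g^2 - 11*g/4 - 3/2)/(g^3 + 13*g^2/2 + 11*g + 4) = (g - 3/2)/(g + 4)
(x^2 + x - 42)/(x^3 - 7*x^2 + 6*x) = (x + 7)/(x*(x - 1))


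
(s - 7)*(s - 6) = s^2 - 13*s + 42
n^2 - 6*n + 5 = (n - 5)*(n - 1)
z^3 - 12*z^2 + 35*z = z*(z - 7)*(z - 5)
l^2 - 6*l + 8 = (l - 4)*(l - 2)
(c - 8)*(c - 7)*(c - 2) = c^3 - 17*c^2 + 86*c - 112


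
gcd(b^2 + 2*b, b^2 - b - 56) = 1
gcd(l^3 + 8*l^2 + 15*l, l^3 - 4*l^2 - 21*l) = l^2 + 3*l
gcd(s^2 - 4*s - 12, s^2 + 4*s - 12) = 1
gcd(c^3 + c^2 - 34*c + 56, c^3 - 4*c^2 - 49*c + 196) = c^2 + 3*c - 28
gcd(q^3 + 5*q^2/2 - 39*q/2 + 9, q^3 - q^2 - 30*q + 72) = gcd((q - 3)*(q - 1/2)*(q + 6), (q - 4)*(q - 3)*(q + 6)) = q^2 + 3*q - 18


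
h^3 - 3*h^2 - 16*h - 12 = (h - 6)*(h + 1)*(h + 2)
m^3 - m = m*(m - 1)*(m + 1)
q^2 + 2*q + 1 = (q + 1)^2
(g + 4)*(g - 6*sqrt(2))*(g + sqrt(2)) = g^3 - 5*sqrt(2)*g^2 + 4*g^2 - 20*sqrt(2)*g - 12*g - 48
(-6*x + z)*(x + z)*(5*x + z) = -30*x^3 - 31*x^2*z + z^3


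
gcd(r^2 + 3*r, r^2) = r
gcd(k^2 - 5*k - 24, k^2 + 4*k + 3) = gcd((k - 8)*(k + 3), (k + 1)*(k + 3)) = k + 3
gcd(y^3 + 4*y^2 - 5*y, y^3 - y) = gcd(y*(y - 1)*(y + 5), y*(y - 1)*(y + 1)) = y^2 - y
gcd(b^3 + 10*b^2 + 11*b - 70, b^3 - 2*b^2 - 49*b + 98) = b^2 + 5*b - 14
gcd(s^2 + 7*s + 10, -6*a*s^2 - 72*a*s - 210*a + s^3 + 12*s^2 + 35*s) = s + 5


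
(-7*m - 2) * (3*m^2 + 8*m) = -21*m^3 - 62*m^2 - 16*m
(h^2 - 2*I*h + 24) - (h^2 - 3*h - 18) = 3*h - 2*I*h + 42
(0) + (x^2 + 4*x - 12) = x^2 + 4*x - 12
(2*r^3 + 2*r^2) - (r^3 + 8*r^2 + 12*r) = r^3 - 6*r^2 - 12*r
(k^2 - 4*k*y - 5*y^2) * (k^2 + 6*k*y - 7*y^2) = k^4 + 2*k^3*y - 36*k^2*y^2 - 2*k*y^3 + 35*y^4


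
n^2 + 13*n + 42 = (n + 6)*(n + 7)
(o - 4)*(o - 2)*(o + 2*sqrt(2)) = o^3 - 6*o^2 + 2*sqrt(2)*o^2 - 12*sqrt(2)*o + 8*o + 16*sqrt(2)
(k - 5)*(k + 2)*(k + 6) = k^3 + 3*k^2 - 28*k - 60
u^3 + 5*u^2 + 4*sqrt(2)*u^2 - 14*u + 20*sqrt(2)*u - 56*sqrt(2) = (u - 2)*(u + 7)*(u + 4*sqrt(2))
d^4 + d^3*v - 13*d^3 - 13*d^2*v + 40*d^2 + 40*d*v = d*(d - 8)*(d - 5)*(d + v)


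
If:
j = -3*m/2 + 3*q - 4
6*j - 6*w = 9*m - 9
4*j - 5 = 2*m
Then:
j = 21/8 - w/2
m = 11/4 - w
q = 43/12 - 2*w/3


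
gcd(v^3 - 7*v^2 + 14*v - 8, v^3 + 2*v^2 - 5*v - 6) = v - 2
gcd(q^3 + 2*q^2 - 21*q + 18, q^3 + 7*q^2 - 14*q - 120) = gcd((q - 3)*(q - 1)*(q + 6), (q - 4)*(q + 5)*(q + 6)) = q + 6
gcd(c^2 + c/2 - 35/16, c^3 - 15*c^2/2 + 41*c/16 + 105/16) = c - 5/4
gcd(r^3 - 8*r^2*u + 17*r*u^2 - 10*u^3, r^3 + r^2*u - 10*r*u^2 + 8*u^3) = r^2 - 3*r*u + 2*u^2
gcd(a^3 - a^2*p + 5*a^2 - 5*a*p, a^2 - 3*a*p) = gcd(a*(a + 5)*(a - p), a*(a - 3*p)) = a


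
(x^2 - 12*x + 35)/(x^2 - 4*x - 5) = (x - 7)/(x + 1)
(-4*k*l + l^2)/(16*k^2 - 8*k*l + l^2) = -l/(4*k - l)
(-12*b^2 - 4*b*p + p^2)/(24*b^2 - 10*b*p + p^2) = (2*b + p)/(-4*b + p)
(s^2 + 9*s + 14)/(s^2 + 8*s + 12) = (s + 7)/(s + 6)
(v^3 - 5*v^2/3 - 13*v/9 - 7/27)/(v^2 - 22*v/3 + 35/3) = (9*v^2 + 6*v + 1)/(9*(v - 5))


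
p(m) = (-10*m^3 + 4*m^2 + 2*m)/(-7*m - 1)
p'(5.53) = 15.02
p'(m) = (-30*m^2 + 8*m + 2)/(-7*m - 1) + 7*(-10*m^3 + 4*m^2 + 2*m)/(-7*m - 1)^2 = 2*(70*m^3 + m^2 - 4*m - 1)/(49*m^2 + 14*m + 1)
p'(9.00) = 24.94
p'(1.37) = 3.13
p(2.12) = 4.61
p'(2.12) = 5.28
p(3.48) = 14.43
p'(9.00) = 24.94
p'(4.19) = 11.19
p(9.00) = 108.56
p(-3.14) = 16.34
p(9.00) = 108.56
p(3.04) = 10.68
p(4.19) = 21.66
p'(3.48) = 9.17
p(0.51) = -0.16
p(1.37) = 1.46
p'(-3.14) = -9.75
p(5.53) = 39.23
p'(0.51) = 0.62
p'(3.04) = 7.91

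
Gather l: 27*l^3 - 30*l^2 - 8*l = 27*l^3 - 30*l^2 - 8*l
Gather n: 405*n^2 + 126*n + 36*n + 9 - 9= 405*n^2 + 162*n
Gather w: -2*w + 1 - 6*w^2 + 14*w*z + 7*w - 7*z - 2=-6*w^2 + w*(14*z + 5) - 7*z - 1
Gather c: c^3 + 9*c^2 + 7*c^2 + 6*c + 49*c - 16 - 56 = c^3 + 16*c^2 + 55*c - 72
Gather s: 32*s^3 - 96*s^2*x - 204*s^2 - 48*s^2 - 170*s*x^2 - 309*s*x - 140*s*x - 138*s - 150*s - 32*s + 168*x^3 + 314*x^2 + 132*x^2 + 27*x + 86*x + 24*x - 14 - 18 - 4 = 32*s^3 + s^2*(-96*x - 252) + s*(-170*x^2 - 449*x - 320) + 168*x^3 + 446*x^2 + 137*x - 36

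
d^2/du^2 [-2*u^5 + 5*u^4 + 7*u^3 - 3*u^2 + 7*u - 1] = -40*u^3 + 60*u^2 + 42*u - 6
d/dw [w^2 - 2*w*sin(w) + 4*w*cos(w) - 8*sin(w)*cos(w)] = -4*w*sin(w) - 2*w*cos(w) + 2*w - 2*sin(w) + 4*cos(w) - 8*cos(2*w)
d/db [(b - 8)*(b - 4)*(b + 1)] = 3*b^2 - 22*b + 20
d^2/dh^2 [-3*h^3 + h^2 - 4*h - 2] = 2 - 18*h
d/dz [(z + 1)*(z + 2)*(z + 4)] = 3*z^2 + 14*z + 14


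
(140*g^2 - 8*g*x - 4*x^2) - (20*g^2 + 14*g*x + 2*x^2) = 120*g^2 - 22*g*x - 6*x^2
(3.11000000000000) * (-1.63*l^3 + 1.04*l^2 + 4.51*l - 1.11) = -5.0693*l^3 + 3.2344*l^2 + 14.0261*l - 3.4521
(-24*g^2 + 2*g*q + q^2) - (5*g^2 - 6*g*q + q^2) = -29*g^2 + 8*g*q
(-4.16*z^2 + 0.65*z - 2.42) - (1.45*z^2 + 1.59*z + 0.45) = -5.61*z^2 - 0.94*z - 2.87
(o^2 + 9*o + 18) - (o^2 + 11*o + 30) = -2*o - 12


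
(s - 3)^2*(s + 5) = s^3 - s^2 - 21*s + 45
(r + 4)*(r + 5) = r^2 + 9*r + 20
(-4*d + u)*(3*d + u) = -12*d^2 - d*u + u^2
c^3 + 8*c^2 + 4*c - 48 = (c - 2)*(c + 4)*(c + 6)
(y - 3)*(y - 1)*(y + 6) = y^3 + 2*y^2 - 21*y + 18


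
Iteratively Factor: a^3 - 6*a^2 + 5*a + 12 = (a - 3)*(a^2 - 3*a - 4) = (a - 4)*(a - 3)*(a + 1)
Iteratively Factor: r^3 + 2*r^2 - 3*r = (r + 3)*(r^2 - r) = (r - 1)*(r + 3)*(r)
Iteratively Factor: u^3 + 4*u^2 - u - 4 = (u + 1)*(u^2 + 3*u - 4) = (u - 1)*(u + 1)*(u + 4)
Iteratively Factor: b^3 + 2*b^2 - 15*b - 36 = (b - 4)*(b^2 + 6*b + 9) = (b - 4)*(b + 3)*(b + 3)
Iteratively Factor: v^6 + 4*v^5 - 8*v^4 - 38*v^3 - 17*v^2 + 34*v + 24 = (v - 1)*(v^5 + 5*v^4 - 3*v^3 - 41*v^2 - 58*v - 24) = (v - 1)*(v + 1)*(v^4 + 4*v^3 - 7*v^2 - 34*v - 24) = (v - 1)*(v + 1)*(v + 2)*(v^3 + 2*v^2 - 11*v - 12) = (v - 1)*(v + 1)^2*(v + 2)*(v^2 + v - 12) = (v - 1)*(v + 1)^2*(v + 2)*(v + 4)*(v - 3)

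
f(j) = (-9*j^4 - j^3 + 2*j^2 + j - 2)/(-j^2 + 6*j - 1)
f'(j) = (2*j - 6)*(-9*j^4 - j^3 + 2*j^2 + j - 2)/(-j^2 + 6*j - 1)^2 + (-36*j^3 - 3*j^2 + 4*j + 1)/(-j^2 + 6*j - 1) = (18*j^5 - 161*j^4 + 24*j^3 + 16*j^2 - 8*j + 11)/(j^4 - 12*j^3 + 38*j^2 - 12*j + 1)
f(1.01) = -2.31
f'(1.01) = -6.41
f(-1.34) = 2.43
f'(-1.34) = -5.15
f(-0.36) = 0.67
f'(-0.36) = 1.11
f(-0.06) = 1.51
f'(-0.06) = 6.20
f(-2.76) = 19.49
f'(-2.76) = -19.84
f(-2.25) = 10.91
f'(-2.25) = -13.92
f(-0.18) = 1.00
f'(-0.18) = 2.83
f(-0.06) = 1.51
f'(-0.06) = 6.20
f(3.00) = -92.12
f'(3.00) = -123.25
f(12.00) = 2576.08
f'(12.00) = 222.21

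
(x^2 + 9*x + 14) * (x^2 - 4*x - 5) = x^4 + 5*x^3 - 27*x^2 - 101*x - 70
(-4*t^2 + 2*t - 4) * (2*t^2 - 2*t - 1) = -8*t^4 + 12*t^3 - 8*t^2 + 6*t + 4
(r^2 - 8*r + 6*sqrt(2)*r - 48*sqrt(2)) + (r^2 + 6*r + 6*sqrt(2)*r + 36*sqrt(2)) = 2*r^2 - 2*r + 12*sqrt(2)*r - 12*sqrt(2)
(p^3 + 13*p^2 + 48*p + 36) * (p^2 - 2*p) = p^5 + 11*p^4 + 22*p^3 - 60*p^2 - 72*p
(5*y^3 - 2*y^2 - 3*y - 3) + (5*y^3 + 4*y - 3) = 10*y^3 - 2*y^2 + y - 6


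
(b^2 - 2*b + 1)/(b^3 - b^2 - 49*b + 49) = (b - 1)/(b^2 - 49)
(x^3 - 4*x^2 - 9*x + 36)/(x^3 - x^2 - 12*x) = (x - 3)/x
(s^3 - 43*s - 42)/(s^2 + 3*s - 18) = (s^2 - 6*s - 7)/(s - 3)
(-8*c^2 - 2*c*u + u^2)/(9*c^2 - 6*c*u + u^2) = (-8*c^2 - 2*c*u + u^2)/(9*c^2 - 6*c*u + u^2)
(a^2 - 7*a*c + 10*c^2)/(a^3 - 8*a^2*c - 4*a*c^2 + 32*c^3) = (a - 5*c)/(a^2 - 6*a*c - 16*c^2)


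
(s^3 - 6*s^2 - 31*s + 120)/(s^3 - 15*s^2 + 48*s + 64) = (s^2 + 2*s - 15)/(s^2 - 7*s - 8)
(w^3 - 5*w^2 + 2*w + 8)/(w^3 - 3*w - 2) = (w - 4)/(w + 1)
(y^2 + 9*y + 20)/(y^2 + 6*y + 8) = (y + 5)/(y + 2)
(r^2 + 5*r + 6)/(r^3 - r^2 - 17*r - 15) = (r + 2)/(r^2 - 4*r - 5)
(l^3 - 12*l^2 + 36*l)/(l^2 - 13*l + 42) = l*(l - 6)/(l - 7)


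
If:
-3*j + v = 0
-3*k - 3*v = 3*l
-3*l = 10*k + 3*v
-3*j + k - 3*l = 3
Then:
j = 1/2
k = 0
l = -3/2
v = 3/2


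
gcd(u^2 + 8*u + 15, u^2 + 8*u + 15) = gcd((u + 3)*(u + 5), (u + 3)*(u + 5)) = u^2 + 8*u + 15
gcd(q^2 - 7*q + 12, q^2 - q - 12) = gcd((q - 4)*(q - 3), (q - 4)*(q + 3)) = q - 4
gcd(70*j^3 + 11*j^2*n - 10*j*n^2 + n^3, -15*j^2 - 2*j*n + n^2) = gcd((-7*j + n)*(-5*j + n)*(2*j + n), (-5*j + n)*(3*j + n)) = 5*j - n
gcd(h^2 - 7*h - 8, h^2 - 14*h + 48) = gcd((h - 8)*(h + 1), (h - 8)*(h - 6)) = h - 8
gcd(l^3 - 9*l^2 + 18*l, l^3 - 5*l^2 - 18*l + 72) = l^2 - 9*l + 18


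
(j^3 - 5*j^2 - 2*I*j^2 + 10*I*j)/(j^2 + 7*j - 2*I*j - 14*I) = j*(j - 5)/(j + 7)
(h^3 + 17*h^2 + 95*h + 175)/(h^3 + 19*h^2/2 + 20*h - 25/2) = 2*(h + 7)/(2*h - 1)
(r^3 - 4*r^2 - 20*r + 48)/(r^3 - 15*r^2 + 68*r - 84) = (r + 4)/(r - 7)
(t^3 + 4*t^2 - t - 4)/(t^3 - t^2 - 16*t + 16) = (t + 1)/(t - 4)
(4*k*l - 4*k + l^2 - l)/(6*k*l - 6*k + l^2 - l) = (4*k + l)/(6*k + l)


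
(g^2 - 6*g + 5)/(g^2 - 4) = (g^2 - 6*g + 5)/(g^2 - 4)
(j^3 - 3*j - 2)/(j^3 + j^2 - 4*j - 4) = (j + 1)/(j + 2)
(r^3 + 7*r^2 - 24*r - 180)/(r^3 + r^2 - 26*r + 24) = (r^2 + r - 30)/(r^2 - 5*r + 4)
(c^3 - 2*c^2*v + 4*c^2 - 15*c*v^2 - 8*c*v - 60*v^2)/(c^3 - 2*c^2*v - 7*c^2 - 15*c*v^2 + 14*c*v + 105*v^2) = (c + 4)/(c - 7)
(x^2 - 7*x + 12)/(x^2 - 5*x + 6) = (x - 4)/(x - 2)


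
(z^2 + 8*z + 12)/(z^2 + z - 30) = (z + 2)/(z - 5)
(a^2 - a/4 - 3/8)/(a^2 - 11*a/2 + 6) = (8*a^2 - 2*a - 3)/(4*(2*a^2 - 11*a + 12))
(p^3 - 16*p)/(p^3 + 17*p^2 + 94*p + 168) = p*(p - 4)/(p^2 + 13*p + 42)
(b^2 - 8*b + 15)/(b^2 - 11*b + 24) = (b - 5)/(b - 8)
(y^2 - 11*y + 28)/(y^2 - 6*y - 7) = (y - 4)/(y + 1)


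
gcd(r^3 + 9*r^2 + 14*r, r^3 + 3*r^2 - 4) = r + 2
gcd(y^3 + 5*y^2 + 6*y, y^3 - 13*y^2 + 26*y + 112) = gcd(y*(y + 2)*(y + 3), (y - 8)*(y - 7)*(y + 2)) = y + 2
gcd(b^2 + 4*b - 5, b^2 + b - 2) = b - 1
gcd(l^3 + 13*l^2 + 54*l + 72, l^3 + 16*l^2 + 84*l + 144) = l^2 + 10*l + 24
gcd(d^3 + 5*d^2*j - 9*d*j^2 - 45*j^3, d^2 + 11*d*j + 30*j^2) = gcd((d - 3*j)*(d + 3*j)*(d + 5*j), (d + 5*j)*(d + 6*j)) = d + 5*j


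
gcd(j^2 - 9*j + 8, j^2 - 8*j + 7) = j - 1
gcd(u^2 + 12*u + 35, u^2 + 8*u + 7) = u + 7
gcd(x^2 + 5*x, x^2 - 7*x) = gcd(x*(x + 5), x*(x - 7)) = x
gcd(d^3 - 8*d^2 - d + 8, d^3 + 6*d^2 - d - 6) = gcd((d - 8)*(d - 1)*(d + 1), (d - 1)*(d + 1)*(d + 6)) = d^2 - 1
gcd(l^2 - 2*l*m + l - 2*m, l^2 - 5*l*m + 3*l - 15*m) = 1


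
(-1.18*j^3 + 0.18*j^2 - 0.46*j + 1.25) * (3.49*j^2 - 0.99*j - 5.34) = -4.1182*j^5 + 1.7964*j^4 + 4.5176*j^3 + 3.8567*j^2 + 1.2189*j - 6.675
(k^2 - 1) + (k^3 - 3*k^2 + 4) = k^3 - 2*k^2 + 3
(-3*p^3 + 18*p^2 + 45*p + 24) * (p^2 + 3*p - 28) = -3*p^5 + 9*p^4 + 183*p^3 - 345*p^2 - 1188*p - 672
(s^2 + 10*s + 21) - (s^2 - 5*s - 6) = 15*s + 27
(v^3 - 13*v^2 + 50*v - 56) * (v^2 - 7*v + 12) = v^5 - 20*v^4 + 153*v^3 - 562*v^2 + 992*v - 672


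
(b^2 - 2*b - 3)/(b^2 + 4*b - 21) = (b + 1)/(b + 7)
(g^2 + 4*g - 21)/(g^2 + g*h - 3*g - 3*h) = (g + 7)/(g + h)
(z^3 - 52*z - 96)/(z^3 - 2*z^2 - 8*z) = (z^2 - 2*z - 48)/(z*(z - 4))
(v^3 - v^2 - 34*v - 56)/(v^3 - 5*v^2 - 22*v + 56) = (v + 2)/(v - 2)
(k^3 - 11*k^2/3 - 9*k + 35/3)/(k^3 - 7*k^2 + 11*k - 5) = (k + 7/3)/(k - 1)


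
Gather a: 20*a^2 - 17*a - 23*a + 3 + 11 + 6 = 20*a^2 - 40*a + 20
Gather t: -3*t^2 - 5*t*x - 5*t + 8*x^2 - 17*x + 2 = -3*t^2 + t*(-5*x - 5) + 8*x^2 - 17*x + 2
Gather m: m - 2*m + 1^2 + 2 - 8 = -m - 5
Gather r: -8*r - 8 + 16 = 8 - 8*r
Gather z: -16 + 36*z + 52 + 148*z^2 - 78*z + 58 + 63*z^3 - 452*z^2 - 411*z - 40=63*z^3 - 304*z^2 - 453*z + 54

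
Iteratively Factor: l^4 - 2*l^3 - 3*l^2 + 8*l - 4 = (l - 1)*(l^3 - l^2 - 4*l + 4) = (l - 2)*(l - 1)*(l^2 + l - 2) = (l - 2)*(l - 1)*(l + 2)*(l - 1)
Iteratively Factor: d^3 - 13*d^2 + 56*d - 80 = (d - 4)*(d^2 - 9*d + 20) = (d - 4)^2*(d - 5)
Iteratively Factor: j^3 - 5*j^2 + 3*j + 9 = (j - 3)*(j^2 - 2*j - 3) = (j - 3)*(j + 1)*(j - 3)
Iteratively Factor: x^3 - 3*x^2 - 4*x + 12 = (x - 3)*(x^2 - 4) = (x - 3)*(x + 2)*(x - 2)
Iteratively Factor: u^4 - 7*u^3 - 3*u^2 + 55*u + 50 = (u - 5)*(u^3 - 2*u^2 - 13*u - 10) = (u - 5)*(u + 2)*(u^2 - 4*u - 5) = (u - 5)*(u + 1)*(u + 2)*(u - 5)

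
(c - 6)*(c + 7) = c^2 + c - 42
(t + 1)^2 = t^2 + 2*t + 1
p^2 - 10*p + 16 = (p - 8)*(p - 2)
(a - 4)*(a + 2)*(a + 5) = a^3 + 3*a^2 - 18*a - 40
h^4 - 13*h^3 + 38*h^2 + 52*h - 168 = (h - 7)*(h - 6)*(h - 2)*(h + 2)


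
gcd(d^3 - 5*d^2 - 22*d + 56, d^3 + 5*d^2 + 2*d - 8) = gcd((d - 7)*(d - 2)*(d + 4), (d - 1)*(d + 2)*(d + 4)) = d + 4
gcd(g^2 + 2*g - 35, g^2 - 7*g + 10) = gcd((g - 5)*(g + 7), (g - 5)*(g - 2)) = g - 5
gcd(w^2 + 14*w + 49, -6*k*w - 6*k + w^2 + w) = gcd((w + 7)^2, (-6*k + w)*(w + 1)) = 1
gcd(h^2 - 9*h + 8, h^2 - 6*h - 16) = h - 8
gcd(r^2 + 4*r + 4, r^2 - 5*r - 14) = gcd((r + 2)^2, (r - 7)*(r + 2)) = r + 2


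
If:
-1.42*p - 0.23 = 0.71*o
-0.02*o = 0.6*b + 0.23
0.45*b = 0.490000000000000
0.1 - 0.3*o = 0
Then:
No Solution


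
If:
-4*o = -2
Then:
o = 1/2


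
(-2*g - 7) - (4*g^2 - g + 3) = -4*g^2 - g - 10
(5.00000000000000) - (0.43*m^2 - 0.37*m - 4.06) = -0.43*m^2 + 0.37*m + 9.06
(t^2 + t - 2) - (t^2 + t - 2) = 0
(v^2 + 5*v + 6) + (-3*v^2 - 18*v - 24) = -2*v^2 - 13*v - 18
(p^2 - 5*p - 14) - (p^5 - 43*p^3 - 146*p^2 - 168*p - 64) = -p^5 + 43*p^3 + 147*p^2 + 163*p + 50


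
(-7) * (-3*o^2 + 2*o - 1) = 21*o^2 - 14*o + 7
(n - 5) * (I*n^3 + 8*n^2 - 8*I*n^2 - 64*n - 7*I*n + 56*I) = I*n^4 + 8*n^3 - 13*I*n^3 - 104*n^2 + 33*I*n^2 + 320*n + 91*I*n - 280*I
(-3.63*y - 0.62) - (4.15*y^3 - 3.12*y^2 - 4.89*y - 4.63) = -4.15*y^3 + 3.12*y^2 + 1.26*y + 4.01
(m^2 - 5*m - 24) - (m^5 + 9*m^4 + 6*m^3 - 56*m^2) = -m^5 - 9*m^4 - 6*m^3 + 57*m^2 - 5*m - 24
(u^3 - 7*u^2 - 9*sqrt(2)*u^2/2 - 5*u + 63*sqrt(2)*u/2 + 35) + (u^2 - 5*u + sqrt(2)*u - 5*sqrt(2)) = u^3 - 9*sqrt(2)*u^2/2 - 6*u^2 - 10*u + 65*sqrt(2)*u/2 - 5*sqrt(2) + 35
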